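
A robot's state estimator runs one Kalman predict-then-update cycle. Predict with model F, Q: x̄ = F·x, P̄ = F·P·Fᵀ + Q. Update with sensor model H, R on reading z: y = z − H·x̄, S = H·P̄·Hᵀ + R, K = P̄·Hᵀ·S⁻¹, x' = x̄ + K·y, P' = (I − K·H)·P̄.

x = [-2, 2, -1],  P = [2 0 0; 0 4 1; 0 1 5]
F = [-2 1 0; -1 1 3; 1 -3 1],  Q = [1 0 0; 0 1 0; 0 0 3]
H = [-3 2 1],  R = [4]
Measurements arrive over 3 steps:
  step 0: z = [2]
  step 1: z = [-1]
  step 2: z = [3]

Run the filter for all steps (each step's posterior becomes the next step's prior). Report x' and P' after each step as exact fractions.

step 0: x̄ = F·x = [6, 1, -9]
step 0: P̄ = F·P·Fᵀ + Q = [13 11 -15; 11 58 -7; -15 -7 40]
step 0: y = z − H·x̄ = [27]
step 0: S = H·P̄·Hᵀ + R = [323]
step 0: K = P̄·Hᵀ·S⁻¹ = [-32/323; 4/17; 71/323]
step 0: x' = x̄ + K·y = [1074/323, 125/17, -990/323]
step 0: P' = (I − K·H)·P̄ = [3175/323 315/17 -2573/323; 315/17 682/17 -403/17; -2573/323 -403/17 7879/323]
step 1: x̄ = F·x = [227/323, -1669/323, -7041/323]
step 1: P̄ = F·P·Fᵀ + Q = [2041/323 -6180/323 -5840/323; -6180/323 44893/323 61638/323; -5840/323 61638/323 133531/323]
step 1: y = z − H·x̄ = [10737/323]
step 1: S = H·P̄·Hᵀ + R = [688516/323]
step 1: K = P̄·Hᵀ·S⁻¹ = [-24323/688516; 42491/172129; 274327/688516]
step 1: x' = x̄ + K·y = [-324653/688516, 523042/172129, -5889759/688516]
step 1: P' = (I − K·H)·P̄ = [2519049/688516 -93649/172129 8209047/688516; -93649/172129 1564851/172129 -3240685/172129; 8209047/688516 -3240685/172129 51649929/688516]
step 2: x̄ = F·x = [1370737/344258, -3813114/172129, -3122729/172129]
step 2: P̄ = F·P·Fᵀ + Q = [4630625/172129 -18930303/172129 -13954829/172129; -18930303/172129 87008700/172129 63068539/172129; -13954829/172129 63068539/172129 52252818/172129]
step 2: y = z − H·x̄ = [26642899/344258]
step 2: S = H·P̄·Hᵀ + R = [1005818525/172129]
step 2: K = P̄·Hᵀ·S⁻¹ = [-13141462/201163705; 293876848/1005818525; 220254383/1005818525]
step 2: x' = x̄ + K·y = [-432141657/402327410, 462239894/1005818525, -2402744877/2011637050]
step 2: P' = (I − K·H)·P̄ = [79037889/40232741 313030009/201163705 506942469/201163705; 313030009/201163705 6688939724/1005818525 -7506921921/1005818525; 506942469/201163705 -7506921921/1005818525 23498998409/1005818525]

step 0: x' = [1074/323, 125/17, -990/323], P' = [3175/323 315/17 -2573/323; 315/17 682/17 -403/17; -2573/323 -403/17 7879/323]
step 1: x' = [-324653/688516, 523042/172129, -5889759/688516], P' = [2519049/688516 -93649/172129 8209047/688516; -93649/172129 1564851/172129 -3240685/172129; 8209047/688516 -3240685/172129 51649929/688516]
step 2: x' = [-432141657/402327410, 462239894/1005818525, -2402744877/2011637050], P' = [79037889/40232741 313030009/201163705 506942469/201163705; 313030009/201163705 6688939724/1005818525 -7506921921/1005818525; 506942469/201163705 -7506921921/1005818525 23498998409/1005818525]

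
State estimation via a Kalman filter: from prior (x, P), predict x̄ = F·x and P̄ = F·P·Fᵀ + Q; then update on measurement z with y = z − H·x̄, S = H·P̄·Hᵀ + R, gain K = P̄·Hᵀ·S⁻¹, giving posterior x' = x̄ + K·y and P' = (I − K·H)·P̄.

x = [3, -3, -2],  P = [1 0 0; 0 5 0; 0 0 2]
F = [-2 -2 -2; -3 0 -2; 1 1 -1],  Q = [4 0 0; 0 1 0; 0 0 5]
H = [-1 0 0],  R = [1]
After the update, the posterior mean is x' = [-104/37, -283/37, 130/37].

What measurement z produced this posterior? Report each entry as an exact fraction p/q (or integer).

z = [3]

x̄ = F·x = [4, -5, 2]
P̄ = F·P·Fᵀ + Q = [36 14 -8; 14 18 1; -8 1 13]
S = H·P̄·Hᵀ + R = [37]
K = P̄·Hᵀ·S⁻¹ = [-36/37; -14/37; 8/37]
x' − x̄ = [-252/37, -98/37, 56/37] = K·y
y = (KᵀK)⁻¹·Kᵀ·(x' − x̄) = [7]
z = y + H·x̄ = [7] + [-4] = [3]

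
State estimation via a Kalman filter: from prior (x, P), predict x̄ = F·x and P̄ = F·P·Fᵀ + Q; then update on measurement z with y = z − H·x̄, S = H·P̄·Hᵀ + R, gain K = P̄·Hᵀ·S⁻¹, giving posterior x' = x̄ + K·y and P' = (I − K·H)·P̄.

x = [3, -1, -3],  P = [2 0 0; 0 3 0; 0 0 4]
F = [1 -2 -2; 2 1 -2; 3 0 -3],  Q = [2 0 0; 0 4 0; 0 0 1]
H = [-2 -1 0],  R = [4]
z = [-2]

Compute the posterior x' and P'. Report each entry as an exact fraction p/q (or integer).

x' = [-3/73, 580/219, 322/73]
P' = [308/73 -512/73 -306/73; -512/73 3308/219 740/73; -306/73 740/73 943/73]

x̄ = F·x = [11, 11, 18]
P̄ = F·P·Fᵀ + Q = [32 14 30; 14 31 36; 30 36 55]
y = z − H·x̄ = [31]
S = H·P̄·Hᵀ + R = [219]
K = P̄·Hᵀ·S⁻¹ = [-26/73; -59/219; -32/73]
x' = x̄ + K·y = [-3/73, 580/219, 322/73]
P' = (I − K·H)·P̄ = [308/73 -512/73 -306/73; -512/73 3308/219 740/73; -306/73 740/73 943/73]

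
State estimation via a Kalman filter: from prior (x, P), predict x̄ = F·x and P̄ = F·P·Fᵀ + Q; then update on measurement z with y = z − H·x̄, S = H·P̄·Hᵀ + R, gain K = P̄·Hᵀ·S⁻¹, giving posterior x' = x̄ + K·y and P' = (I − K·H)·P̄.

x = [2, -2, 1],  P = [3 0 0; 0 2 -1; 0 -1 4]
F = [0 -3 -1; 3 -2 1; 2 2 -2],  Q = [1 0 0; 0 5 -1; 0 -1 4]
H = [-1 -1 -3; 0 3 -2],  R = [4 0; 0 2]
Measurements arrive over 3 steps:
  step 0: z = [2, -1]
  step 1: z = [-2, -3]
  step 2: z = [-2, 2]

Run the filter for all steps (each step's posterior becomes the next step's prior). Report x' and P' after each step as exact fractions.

step 0: x̄ = F·x = [5, 11, -2]
step 0: P̄ = F·P·Fᵀ + Q = [17 9 -8; 9 48 -5; -8 -5 48]
step 0: y = z − H·x̄ = [12, -38]
step 0: S = H·P̄·Hᵀ + R = [441 136; 136 686]
step 0: K = P̄·Hᵀ·S⁻¹ = [-722/28403 3847/56806; -24878/142015 36813/142015; -7477/28403 -6227/56806]
step 0: x' = x̄ + K·y = [60258/28403, -27053/28403, -28217/28403]
step 0: P' = (I − K·H)·P̄ = [797393/56806 -70916/28403 -216595/56806; -70916/28403 102642/142015 23430/28403; -216595/56806 23430/28403 76517/56806]
step 1: x̄ = F·x = [109376/28403, 206663/28403, 122844/28403]
step 1: P̄ = F·P·Fᵀ + Q = [3919971/284030 5123092/142015 3445788/142015; 5123092/142015 19790713/142015 13185417/142015; 3445788/142015 13185417/142015 10275788/142015]
step 1: y = z − H·x̄ = [627765/28403, -459510/28403]
step 1: S = H·P̄·Hᵀ + R = [449668529/284030 -19698606/28403; -19698606/28403 12255719/28403]
step 1: K = P̄·Hᵀ·S⁻¹ = [-297671269/5219232127 243617514/5219232127; -896494196/5219232127 1369859109/5219232127; -14595168174/57411553397 -5653432871/57411553397]
step 1: x' = x̄ + K·y = [9578088409/5219232127, -4000615043/5219232127, 17186144256/57411553397]
step 1: P' = (I − K·H)·P̄ = [20974813673/5219232127 -3464232010/5219232127 -5439965529/5219232127; -3464232010/5219232127 2029052022/5219232127 1673718924/5219232127; -5439965529/5219232127 1673718924/5219232127 33269795117/57411553397]
step 2: x̄ = F·x = [704504001/352218119, 421276592699/57411553397, 88332125540/57411553397]
step 2: P̄ = F·P·Fᵀ + Q = [2466398452/352218119 3709905286/352218119 2175364072/352218119; 3709905286/352218119 2510709672447/57411553397 1444719097859/57411553397; 2175364072/352218119 1444719097859/57411553397 1401472768996/57411553397]
step 2: y = z − H·x̄ = [686284014688/57411553397, -972342420223/57411553397]
step 2: S = H·P̄·Hᵀ + R = [27760883527481/57411553397 -10341301085760/57411553397; -10341301085760/57411553397 10980472060493/57411553397]
step 2: K = P̄·Hᵀ·S⁻¹ = [-196965309632678/3446781807720689 161352821521726/3446781807720689; -588530638746058/3446781807720689 903073171603619/3446781807720689; -872454657033327/3446781807720689 -341020262927435/3446781807720689]
step 2: x' = x̄ + K·y = [1807021827572685/3446781807720689, 2961999159237110/3446781807720689, 649666213149237/3446781807720689]
step 2: P' = (I − K·H)·P̄ = [13927157359194708/3446781807720689 -2300952301108876/3446781807720689 -3612781273185040/3446781807720689; -2300952301108876/3446781807720689 1338962612891630/3446781807720689 1105370747733826/3446781807720689; -3612781273185040/3446781807720689 1105370747733826/3446781807720689 1999076384528174/3446781807720689]

step 0: x' = [60258/28403, -27053/28403, -28217/28403], P' = [797393/56806 -70916/28403 -216595/56806; -70916/28403 102642/142015 23430/28403; -216595/56806 23430/28403 76517/56806]
step 1: x' = [9578088409/5219232127, -4000615043/5219232127, 17186144256/57411553397], P' = [20974813673/5219232127 -3464232010/5219232127 -5439965529/5219232127; -3464232010/5219232127 2029052022/5219232127 1673718924/5219232127; -5439965529/5219232127 1673718924/5219232127 33269795117/57411553397]
step 2: x' = [1807021827572685/3446781807720689, 2961999159237110/3446781807720689, 649666213149237/3446781807720689], P' = [13927157359194708/3446781807720689 -2300952301108876/3446781807720689 -3612781273185040/3446781807720689; -2300952301108876/3446781807720689 1338962612891630/3446781807720689 1105370747733826/3446781807720689; -3612781273185040/3446781807720689 1105370747733826/3446781807720689 1999076384528174/3446781807720689]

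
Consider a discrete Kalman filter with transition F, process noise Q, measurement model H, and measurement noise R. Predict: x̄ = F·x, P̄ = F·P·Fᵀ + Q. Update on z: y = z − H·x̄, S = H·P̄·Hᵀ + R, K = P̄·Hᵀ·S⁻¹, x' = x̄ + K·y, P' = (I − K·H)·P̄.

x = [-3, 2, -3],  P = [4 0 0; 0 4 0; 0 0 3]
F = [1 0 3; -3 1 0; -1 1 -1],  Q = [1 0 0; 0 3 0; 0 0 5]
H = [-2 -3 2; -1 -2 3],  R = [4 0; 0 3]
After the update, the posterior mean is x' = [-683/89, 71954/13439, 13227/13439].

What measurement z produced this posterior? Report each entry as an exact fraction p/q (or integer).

x̄ = F·x = [-12, 11, 8]
P̄ = F·P·Fᵀ + Q = [32 -12 -13; -12 43 16; -13 16 16]
S = H·P̄·Hᵀ + R = [351 230; 230 189]
K = P̄·Hᵀ·S⁻¹ = [4/89 -27/89; -7817/13439 7664/13439; -4780/13439 7879/13439]
x' − x̄ = [385/89, -75875/13439, -94285/13439] = K·y
y = (KᵀK)⁻¹·Kᵀ·(x' − x̄) = [-5, -15]
z = y + H·x̄ = [-5, -15] + [7, 14] = [2, -1]

z = [2, -1]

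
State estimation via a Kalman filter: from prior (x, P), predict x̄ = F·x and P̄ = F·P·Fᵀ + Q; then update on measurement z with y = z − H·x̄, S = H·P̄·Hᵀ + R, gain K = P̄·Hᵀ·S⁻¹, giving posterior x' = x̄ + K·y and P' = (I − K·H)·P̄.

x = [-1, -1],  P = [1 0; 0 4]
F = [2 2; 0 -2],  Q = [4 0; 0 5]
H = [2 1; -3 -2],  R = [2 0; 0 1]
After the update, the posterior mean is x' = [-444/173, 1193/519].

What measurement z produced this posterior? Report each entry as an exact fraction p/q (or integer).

z = [-3, 3]

x̄ = F·x = [-4, 2]
P̄ = F·P·Fᵀ + Q = [24 -16; -16 21]
S = H·P̄·Hᵀ + R = [55 -74; -74 109]
K = P̄·Hᵀ·S⁻¹ = [176/173 56/173; -755/519 -484/519]
x' − x̄ = [248/173, 155/519] = K·y
y = (KᵀK)⁻¹·Kᵀ·(x' − x̄) = [3, -5]
z = y + H·x̄ = [3, -5] + [-6, 8] = [-3, 3]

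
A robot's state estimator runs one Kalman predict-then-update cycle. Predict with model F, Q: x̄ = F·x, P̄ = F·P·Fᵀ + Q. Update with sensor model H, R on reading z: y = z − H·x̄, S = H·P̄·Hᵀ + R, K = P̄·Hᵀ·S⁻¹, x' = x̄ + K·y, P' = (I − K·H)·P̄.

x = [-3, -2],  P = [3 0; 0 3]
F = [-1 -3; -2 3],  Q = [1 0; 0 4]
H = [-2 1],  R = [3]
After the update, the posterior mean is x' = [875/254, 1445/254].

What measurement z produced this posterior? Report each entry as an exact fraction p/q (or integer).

z = [-1]

x̄ = F·x = [9, 0]
P̄ = F·P·Fᵀ + Q = [31 -21; -21 43]
S = H·P̄·Hᵀ + R = [254]
K = P̄·Hᵀ·S⁻¹ = [-83/254; 85/254]
x' − x̄ = [-1411/254, 1445/254] = K·y
y = (KᵀK)⁻¹·Kᵀ·(x' − x̄) = [17]
z = y + H·x̄ = [17] + [-18] = [-1]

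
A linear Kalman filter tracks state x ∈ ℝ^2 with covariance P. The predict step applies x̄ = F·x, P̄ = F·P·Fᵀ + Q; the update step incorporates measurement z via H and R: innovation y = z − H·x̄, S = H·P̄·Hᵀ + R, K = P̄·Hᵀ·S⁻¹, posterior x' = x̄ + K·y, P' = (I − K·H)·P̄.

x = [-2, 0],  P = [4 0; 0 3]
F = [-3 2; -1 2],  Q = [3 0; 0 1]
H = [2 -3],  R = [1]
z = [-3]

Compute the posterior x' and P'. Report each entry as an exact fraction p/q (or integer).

x̄ = F·x = [6, 2]
P̄ = F·P·Fᵀ + Q = [51 24; 24 17]
y = z − H·x̄ = [-9]
S = H·P̄·Hᵀ + R = [70]
K = P̄·Hᵀ·S⁻¹ = [3/7; -3/70]
x' = x̄ + K·y = [15/7, 167/70]
P' = (I − K·H)·P̄ = [267/7 177/7; 177/7 1181/70]

x' = [15/7, 167/70]
P' = [267/7 177/7; 177/7 1181/70]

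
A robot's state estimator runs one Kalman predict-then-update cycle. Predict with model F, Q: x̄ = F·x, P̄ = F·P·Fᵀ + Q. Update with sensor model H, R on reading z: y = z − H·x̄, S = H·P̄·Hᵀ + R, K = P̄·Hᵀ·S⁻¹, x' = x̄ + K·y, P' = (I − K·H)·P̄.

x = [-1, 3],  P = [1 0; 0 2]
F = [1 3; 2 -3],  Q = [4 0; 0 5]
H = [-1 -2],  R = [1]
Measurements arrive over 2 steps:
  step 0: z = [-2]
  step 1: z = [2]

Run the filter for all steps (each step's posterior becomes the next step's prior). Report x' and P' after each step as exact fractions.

step 0: x' = [100/17, -35/17], P' = [1483/68 -373/34; -373/34 98/17]
step 1: x' = [17904/7187, -15997/7187], P' = [429799/64683 -24144/7187; -24144/7187 14000/7187]

step 0: x̄ = F·x = [8, -11]
step 0: P̄ = F·P·Fᵀ + Q = [23 -16; -16 27]
step 0: y = z − H·x̄ = [-16]
step 0: S = H·P̄·Hᵀ + R = [68]
step 0: K = P̄·Hᵀ·S⁻¹ = [9/68; -19/34]
step 0: x' = x̄ + K·y = [100/17, -35/17]
step 0: P' = (I − K·H)·P̄ = [1483/68 -373/34; -373/34 98/17]
step 1: x̄ = F·x = [-5/17, 305/17]
step 1: P̄ = F·P·Fᵀ + Q = [807/68 -700/17; -700/17 4688/17]
step 1: y = z − H·x̄ = [639/17]
step 1: S = H·P̄·Hᵀ + R = [64683/68]
step 1: K = P̄·Hᵀ·S⁻¹ = [4793/64683; -3856/7187]
step 1: x' = x̄ + K·y = [17904/7187, -15997/7187]
step 1: P' = (I − K·H)·P̄ = [429799/64683 -24144/7187; -24144/7187 14000/7187]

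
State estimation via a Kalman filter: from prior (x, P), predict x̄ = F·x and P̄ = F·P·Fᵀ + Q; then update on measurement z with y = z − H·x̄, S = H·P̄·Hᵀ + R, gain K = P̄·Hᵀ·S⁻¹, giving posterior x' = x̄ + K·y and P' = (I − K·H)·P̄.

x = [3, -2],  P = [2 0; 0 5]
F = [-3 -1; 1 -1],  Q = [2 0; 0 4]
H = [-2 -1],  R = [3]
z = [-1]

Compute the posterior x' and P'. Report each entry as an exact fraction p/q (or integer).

x' = [-28/11, 64/11]
P' = [349/110 -551/110; -551/110 1129/110]

x̄ = F·x = [-7, 5]
P̄ = F·P·Fᵀ + Q = [25 -1; -1 11]
y = z − H·x̄ = [-10]
S = H·P̄·Hᵀ + R = [110]
K = P̄·Hᵀ·S⁻¹ = [-49/110; -9/110]
x' = x̄ + K·y = [-28/11, 64/11]
P' = (I − K·H)·P̄ = [349/110 -551/110; -551/110 1129/110]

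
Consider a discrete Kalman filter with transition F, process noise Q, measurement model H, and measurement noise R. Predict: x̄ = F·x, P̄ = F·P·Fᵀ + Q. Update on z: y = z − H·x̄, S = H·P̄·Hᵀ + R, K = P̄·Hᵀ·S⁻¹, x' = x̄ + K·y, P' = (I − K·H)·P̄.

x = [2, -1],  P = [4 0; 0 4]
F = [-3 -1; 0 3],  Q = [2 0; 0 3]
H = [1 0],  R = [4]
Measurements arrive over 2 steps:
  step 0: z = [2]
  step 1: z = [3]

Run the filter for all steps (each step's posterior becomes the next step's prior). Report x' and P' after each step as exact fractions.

step 0: x' = [32/23, -111/23], P' = [84/23 -24/23; -24/23 825/23]
step 1: x' = [501/175, -3123/175], P' = [5932/1575 -1004/175; -1004/175 32367/175]

step 0: x̄ = F·x = [-5, -3]
step 0: P̄ = F·P·Fᵀ + Q = [42 -12; -12 39]
step 0: y = z − H·x̄ = [7]
step 0: S = H·P̄·Hᵀ + R = [46]
step 0: K = P̄·Hᵀ·S⁻¹ = [21/23; -6/23]
step 0: x' = x̄ + K·y = [32/23, -111/23]
step 0: P' = (I − K·H)·P̄ = [84/23 -24/23; -24/23 825/23]
step 1: x̄ = F·x = [15/23, -333/23]
step 1: P̄ = F·P·Fᵀ + Q = [1483/23 -2259/23; -2259/23 7494/23]
step 1: y = z − H·x̄ = [54/23]
step 1: S = H·P̄·Hᵀ + R = [1575/23]
step 1: K = P̄·Hᵀ·S⁻¹ = [1483/1575; -251/175]
step 1: x' = x̄ + K·y = [501/175, -3123/175]
step 1: P' = (I − K·H)·P̄ = [5932/1575 -1004/175; -1004/175 32367/175]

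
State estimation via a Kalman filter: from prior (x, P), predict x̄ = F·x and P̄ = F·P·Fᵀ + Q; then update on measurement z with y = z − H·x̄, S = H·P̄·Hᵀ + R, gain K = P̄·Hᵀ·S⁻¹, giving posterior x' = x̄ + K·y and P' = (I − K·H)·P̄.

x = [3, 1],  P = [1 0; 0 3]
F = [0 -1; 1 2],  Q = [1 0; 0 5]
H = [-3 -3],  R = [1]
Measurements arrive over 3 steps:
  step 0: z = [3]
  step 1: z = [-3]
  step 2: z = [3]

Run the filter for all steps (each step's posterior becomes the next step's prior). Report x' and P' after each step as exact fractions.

step 0: x̄ = F·x = [-1, 5]
step 0: P̄ = F·P·Fᵀ + Q = [4 -6; -6 18]
step 0: y = z − H·x̄ = [15]
step 0: S = H·P̄·Hᵀ + R = [91]
step 0: K = P̄·Hᵀ·S⁻¹ = [6/91; -36/91]
step 0: x' = x̄ + K·y = [-1/91, -85/91]
step 0: P' = (I − K·H)·P̄ = [328/91 -330/91; -330/91 342/91]
step 1: x̄ = F·x = [85/91, -171/91]
step 1: P̄ = F·P·Fᵀ + Q = [433/91 -354/91; -354/91 831/91]
step 1: y = z − H·x̄ = [-531/91]
step 1: S = H·P̄·Hᵀ + R = [5095/91]
step 1: K = P̄·Hᵀ·S⁻¹ = [-237/5095; -1431/5095]
step 1: x' = x̄ + K·y = [6142/5095, -1224/5095]
step 1: P' = (I − K·H)·P̄ = [23626/5095 -23547/5095; -23547/5095 24024/5095]
step 2: x̄ = F·x = [1224/5095, 3694/5095]
step 2: P̄ = F·P·Fᵀ + Q = [29119/5095 -24501/5095; -24501/5095 51009/5095]
step 2: y = z − H·x̄ = [30039/5095]
step 2: S = H·P̄·Hᵀ + R = [285229/5095]
step 2: K = P̄·Hᵀ·S⁻¹ = [-13854/285229; -79524/285229]
step 2: x' = x̄ + K·y = [-13158/285229, -262058/285229]
step 2: P' = (I − K·H)·P̄ = [1592473/285229 -1587855/285229; -1587855/285229 1614363/285229]

step 0: x' = [-1/91, -85/91], P' = [328/91 -330/91; -330/91 342/91]
step 1: x' = [6142/5095, -1224/5095], P' = [23626/5095 -23547/5095; -23547/5095 24024/5095]
step 2: x' = [-13158/285229, -262058/285229], P' = [1592473/285229 -1587855/285229; -1587855/285229 1614363/285229]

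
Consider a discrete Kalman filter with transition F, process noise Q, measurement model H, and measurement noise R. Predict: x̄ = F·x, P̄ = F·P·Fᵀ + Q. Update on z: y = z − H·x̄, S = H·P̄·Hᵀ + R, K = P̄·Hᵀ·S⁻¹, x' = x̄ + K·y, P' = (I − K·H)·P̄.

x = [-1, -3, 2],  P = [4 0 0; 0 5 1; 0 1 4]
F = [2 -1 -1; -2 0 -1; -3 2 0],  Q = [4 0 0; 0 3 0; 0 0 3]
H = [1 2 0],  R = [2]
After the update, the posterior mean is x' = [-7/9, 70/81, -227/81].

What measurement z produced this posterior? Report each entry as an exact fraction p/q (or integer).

x̄ = F·x = [-1, 0, -3]
P̄ = F·P·Fᵀ + Q = [31 -11 -36; -11 23 22; -36 22 59]
S = H·P̄·Hᵀ + R = [81]
K = P̄·Hᵀ·S⁻¹ = [1/9; 35/81; 8/81]
x' − x̄ = [2/9, 70/81, 16/81] = K·y
y = (KᵀK)⁻¹·Kᵀ·(x' − x̄) = [2]
z = y + H·x̄ = [2] + [-1] = [1]

z = [1]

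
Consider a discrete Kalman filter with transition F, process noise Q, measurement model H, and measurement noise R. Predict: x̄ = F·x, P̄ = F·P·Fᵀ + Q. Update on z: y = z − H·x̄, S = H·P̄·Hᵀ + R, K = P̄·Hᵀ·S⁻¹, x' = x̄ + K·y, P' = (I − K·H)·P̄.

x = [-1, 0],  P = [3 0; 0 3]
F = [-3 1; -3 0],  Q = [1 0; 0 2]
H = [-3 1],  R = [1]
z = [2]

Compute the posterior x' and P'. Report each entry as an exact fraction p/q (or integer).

x̄ = F·x = [3, 3]
P̄ = F·P·Fᵀ + Q = [31 27; 27 29]
y = z − H·x̄ = [8]
S = H·P̄·Hᵀ + R = [147]
K = P̄·Hᵀ·S⁻¹ = [-22/49; -52/147]
x' = x̄ + K·y = [-29/49, 25/147]
P' = (I − K·H)·P̄ = [67/49 179/49; 179/49 1559/147]

x' = [-29/49, 25/147]
P' = [67/49 179/49; 179/49 1559/147]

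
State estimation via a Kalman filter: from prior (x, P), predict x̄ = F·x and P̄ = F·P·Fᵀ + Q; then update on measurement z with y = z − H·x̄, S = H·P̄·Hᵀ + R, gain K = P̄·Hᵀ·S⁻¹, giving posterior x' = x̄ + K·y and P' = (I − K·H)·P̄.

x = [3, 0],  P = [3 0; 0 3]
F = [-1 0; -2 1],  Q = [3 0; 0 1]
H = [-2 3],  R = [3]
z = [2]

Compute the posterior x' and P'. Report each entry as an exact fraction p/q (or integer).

x' = [-71/33, -10/11]
P' = [62/11 42/11; 42/11 32/11]

x̄ = F·x = [-3, -6]
P̄ = F·P·Fᵀ + Q = [6 6; 6 16]
y = z − H·x̄ = [14]
S = H·P̄·Hᵀ + R = [99]
K = P̄·Hᵀ·S⁻¹ = [2/33; 4/11]
x' = x̄ + K·y = [-71/33, -10/11]
P' = (I − K·H)·P̄ = [62/11 42/11; 42/11 32/11]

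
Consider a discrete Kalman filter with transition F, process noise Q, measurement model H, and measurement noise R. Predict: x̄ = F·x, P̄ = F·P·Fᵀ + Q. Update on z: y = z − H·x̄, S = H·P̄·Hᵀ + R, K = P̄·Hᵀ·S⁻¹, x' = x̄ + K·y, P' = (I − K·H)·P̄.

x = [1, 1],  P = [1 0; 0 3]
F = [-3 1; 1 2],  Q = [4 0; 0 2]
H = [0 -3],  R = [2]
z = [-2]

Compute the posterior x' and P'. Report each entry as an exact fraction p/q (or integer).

x' = [-337/137, 96/137]
P' = [2111/137 6/137; 6/137 30/137]

x̄ = F·x = [-2, 3]
P̄ = F·P·Fᵀ + Q = [16 3; 3 15]
y = z − H·x̄ = [7]
S = H·P̄·Hᵀ + R = [137]
K = P̄·Hᵀ·S⁻¹ = [-9/137; -45/137]
x' = x̄ + K·y = [-337/137, 96/137]
P' = (I − K·H)·P̄ = [2111/137 6/137; 6/137 30/137]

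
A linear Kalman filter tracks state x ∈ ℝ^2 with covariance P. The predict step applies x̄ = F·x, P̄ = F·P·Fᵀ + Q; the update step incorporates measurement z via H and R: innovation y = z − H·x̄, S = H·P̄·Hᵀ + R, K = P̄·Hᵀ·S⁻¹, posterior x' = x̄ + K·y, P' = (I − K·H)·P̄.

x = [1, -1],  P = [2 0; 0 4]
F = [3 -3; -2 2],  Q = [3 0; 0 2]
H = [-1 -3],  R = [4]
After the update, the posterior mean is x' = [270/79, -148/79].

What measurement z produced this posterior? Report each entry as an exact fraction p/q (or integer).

z = [2]

x̄ = F·x = [6, -4]
P̄ = F·P·Fᵀ + Q = [57 -36; -36 26]
S = H·P̄·Hᵀ + R = [79]
K = P̄·Hᵀ·S⁻¹ = [51/79; -42/79]
x' − x̄ = [-204/79, 168/79] = K·y
y = (KᵀK)⁻¹·Kᵀ·(x' − x̄) = [-4]
z = y + H·x̄ = [-4] + [6] = [2]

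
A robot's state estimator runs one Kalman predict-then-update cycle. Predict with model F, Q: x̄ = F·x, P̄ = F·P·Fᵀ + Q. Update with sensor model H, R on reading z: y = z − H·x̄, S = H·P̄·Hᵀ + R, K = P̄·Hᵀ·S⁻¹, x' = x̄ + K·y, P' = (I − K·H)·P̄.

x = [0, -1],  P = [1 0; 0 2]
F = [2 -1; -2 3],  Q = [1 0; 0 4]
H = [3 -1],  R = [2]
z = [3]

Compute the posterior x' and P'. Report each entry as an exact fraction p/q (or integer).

x̄ = F·x = [1, -3]
P̄ = F·P·Fᵀ + Q = [7 -10; -10 26]
y = z − H·x̄ = [-3]
S = H·P̄·Hᵀ + R = [151]
K = P̄·Hᵀ·S⁻¹ = [31/151; -56/151]
x' = x̄ + K·y = [58/151, -285/151]
P' = (I − K·H)·P̄ = [96/151 226/151; 226/151 790/151]

x' = [58/151, -285/151]
P' = [96/151 226/151; 226/151 790/151]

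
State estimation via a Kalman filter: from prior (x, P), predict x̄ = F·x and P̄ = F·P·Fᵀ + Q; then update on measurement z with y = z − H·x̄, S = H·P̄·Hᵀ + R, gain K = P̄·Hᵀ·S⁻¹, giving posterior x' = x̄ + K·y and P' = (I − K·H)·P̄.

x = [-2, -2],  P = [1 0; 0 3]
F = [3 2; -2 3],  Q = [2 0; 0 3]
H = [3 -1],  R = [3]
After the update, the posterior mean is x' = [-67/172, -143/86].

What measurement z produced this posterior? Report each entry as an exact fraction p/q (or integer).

z = [1]

x̄ = F·x = [-10, -2]
P̄ = F·P·Fᵀ + Q = [23 12; 12 34]
S = H·P̄·Hᵀ + R = [172]
K = P̄·Hᵀ·S⁻¹ = [57/172; 1/86]
x' − x̄ = [1653/172, 29/86] = K·y
y = (KᵀK)⁻¹·Kᵀ·(x' − x̄) = [29]
z = y + H·x̄ = [29] + [-28] = [1]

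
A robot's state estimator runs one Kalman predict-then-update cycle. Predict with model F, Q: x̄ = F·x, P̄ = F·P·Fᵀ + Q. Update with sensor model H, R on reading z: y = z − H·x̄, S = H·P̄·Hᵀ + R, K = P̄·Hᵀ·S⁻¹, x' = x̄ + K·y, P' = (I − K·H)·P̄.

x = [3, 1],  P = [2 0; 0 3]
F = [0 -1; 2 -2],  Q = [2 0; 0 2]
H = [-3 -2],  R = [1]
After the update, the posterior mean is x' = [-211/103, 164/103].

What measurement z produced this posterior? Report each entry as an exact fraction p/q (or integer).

x̄ = F·x = [-1, 4]
P̄ = F·P·Fᵀ + Q = [5 6; 6 22]
S = H·P̄·Hᵀ + R = [206]
K = P̄·Hᵀ·S⁻¹ = [-27/206; -31/103]
x' − x̄ = [-108/103, -248/103] = K·y
y = (KᵀK)⁻¹·Kᵀ·(x' − x̄) = [8]
z = y + H·x̄ = [8] + [-5] = [3]

z = [3]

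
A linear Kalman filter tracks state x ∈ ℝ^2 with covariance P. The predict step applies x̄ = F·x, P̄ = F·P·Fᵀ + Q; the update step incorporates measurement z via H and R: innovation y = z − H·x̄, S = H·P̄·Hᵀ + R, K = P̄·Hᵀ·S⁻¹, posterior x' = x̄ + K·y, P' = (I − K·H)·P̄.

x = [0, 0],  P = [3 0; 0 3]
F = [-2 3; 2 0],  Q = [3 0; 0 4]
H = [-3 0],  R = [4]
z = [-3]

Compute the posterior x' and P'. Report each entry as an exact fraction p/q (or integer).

x' = [189/191, -54/191]
P' = [84/191 -24/191; -24/191 2408/191]

x̄ = F·x = [0, 0]
P̄ = F·P·Fᵀ + Q = [42 -12; -12 16]
y = z − H·x̄ = [-3]
S = H·P̄·Hᵀ + R = [382]
K = P̄·Hᵀ·S⁻¹ = [-63/191; 18/191]
x' = x̄ + K·y = [189/191, -54/191]
P' = (I − K·H)·P̄ = [84/191 -24/191; -24/191 2408/191]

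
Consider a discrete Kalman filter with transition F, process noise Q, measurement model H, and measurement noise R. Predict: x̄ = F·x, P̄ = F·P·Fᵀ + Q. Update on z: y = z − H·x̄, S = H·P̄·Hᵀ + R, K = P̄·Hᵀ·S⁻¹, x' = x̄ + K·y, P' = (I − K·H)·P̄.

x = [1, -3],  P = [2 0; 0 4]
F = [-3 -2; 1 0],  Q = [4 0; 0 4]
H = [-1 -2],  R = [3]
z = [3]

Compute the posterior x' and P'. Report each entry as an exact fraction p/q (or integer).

x̄ = F·x = [3, 1]
P̄ = F·P·Fᵀ + Q = [38 -6; -6 6]
y = z − H·x̄ = [8]
S = H·P̄·Hᵀ + R = [41]
K = P̄·Hᵀ·S⁻¹ = [-26/41; -6/41]
x' = x̄ + K·y = [-85/41, -7/41]
P' = (I − K·H)·P̄ = [882/41 -402/41; -402/41 210/41]

x' = [-85/41, -7/41]
P' = [882/41 -402/41; -402/41 210/41]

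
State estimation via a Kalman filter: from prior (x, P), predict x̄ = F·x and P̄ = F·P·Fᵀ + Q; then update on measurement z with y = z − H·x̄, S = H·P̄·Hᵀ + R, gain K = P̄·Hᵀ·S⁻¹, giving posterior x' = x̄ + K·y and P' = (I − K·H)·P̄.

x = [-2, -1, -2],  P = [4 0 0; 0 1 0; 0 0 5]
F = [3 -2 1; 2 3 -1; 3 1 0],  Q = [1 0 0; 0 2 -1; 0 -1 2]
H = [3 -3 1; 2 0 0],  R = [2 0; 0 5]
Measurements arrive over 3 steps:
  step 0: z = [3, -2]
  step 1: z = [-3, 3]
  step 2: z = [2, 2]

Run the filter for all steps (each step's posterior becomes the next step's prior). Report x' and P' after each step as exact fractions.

step 0: x' = [-39797/34517, -111380/34517, -110792/34517], P' = [39665/34517 56820/34517 52795/34517; 56820/34517 117591/34517 156763/34517; 52795/34517 156763/34517 299542/34517]
step 1: x' = [122834772/109583113, 228020375/109583113, 24609220/109583113], P' = [109130685/109583113 167701155/109583113 176014240/109583113; 167701155/109583113 382885968/109583113 558305217/109583113; 176014240/109583113 558305217/109583113 1099984085/109583113]
step 2: x' = [49917125214/64763699053, 372473887501/323818495265, 895932162727/323818495265], P' = [64289234550/64763699053 98459138298/64763699053 103042425306/64763699053; 98459138298/64763699053 1121691336508/323818495265 1634727483416/323818495265; 103042425306/64763699053 1634727483416/323818495265 3227082525932/323818495265]

step 0: x̄ = F·x = [-6, -5, -7]
step 0: P̄ = F·P·Fᵀ + Q = [46 13 34; 13 32 26; 34 26 39]
step 0: y = z − H·x̄ = [13, 10]
step 0: S = H·P̄·Hᵀ + R = [557 266; 266 189]
step 0: K = P̄·Hᵀ·S⁻¹ = [95/4931 15866/34517; -1825/4931 22728/34517; -883/4931 21118/34517]
step 0: x' = x̄ + K·y = [-39797/34517, -111380/34517, -110792/34517]
step 0: P' = (I − K·H)·P̄ = [39665/34517 56820/34517 52795/34517; 56820/34517 117591/34517 156763/34517; 52795/34517 156763/34517 299542/34517]
step 1: x̄ = F·x = [-7423/34517, -302942/34517, -230771/34517]
step 1: P̄ = F·P·Fᵀ + Q = [169286/34517 248022/34517 266491/34517; 248022/34517 1115637/34517 866118/34517; 266491/34517 866118/34517 884530/34517]
step 1: y = z − H·x̄ = [-759337/34517, 118397/34517]
step 1: S = H·P̄·Hᵀ + R = [4455713/34517 60566/34517; 60566/34517 849729/34517]
step 1: K = P̄·Hᵀ·S⁻¹ = [151415/109583113 43652274/109583113; -43624611/109583113 67080462/109583113; -23444423/109583113 70405696/109583113]
step 1: x' = x̄ + K·y = [122834772/109583113, 228020375/109583113, 24609220/109583113]
step 1: P' = (I − K·H)·P̄ = [109130685/109583113 167701155/109583113 176014240/109583113; 167701155/109583113 382885968/109583113 558305217/109583113; 176014240/109583113 558305217/109583113 1099984085/109583113]
step 2: x̄ = F·x = [-62927214/109583113, 905121449/109583113, 596524691/109583113]
step 2: P̄ = F·P·Fᵀ + Q = [533737947/109583113 711501837/109583113 799648701/109583113; 711501837/109583113 3160172361/109583113 2452223669/109583113; 799648701/109583113 2452223669/109583113 2590435289/109583113]
step 2: y = z − H·x̄ = [2526787524/109583113, 345020654/109583113]
step 2: S = H·P̄·Hᵀ + R = [13332311413/109583113 532714062/109583113; 532714062/109583113 2682867353/109583113]
step 2: K = P̄·Hᵀ·S⁻¹ = [266357031/64763699053 25715693820/64763699053; -126729725819/323818495265 196918276596/323818495265; -65731772363/323818495265 206084850612/323818495265]
step 2: x' = x̄ + K·y = [49917125214/64763699053, 372473887501/323818495265, 895932162727/323818495265]
step 2: P' = (I − K·H)·P̄ = [64289234550/64763699053 98459138298/64763699053 103042425306/64763699053; 98459138298/64763699053 1121691336508/323818495265 1634727483416/323818495265; 103042425306/64763699053 1634727483416/323818495265 3227082525932/323818495265]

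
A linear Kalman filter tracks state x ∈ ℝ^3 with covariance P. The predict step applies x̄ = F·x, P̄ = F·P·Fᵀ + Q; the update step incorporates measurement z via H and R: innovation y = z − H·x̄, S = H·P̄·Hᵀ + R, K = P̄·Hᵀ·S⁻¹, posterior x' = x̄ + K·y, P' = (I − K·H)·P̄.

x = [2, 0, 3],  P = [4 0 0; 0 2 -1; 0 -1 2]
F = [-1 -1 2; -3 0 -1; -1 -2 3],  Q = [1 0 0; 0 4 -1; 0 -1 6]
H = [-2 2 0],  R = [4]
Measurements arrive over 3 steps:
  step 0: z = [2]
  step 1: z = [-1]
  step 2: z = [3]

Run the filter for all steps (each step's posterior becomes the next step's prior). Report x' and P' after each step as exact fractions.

step 0: x' = [1/2, 29/24, 0], P' = [16 63/4 21; 63/4 791/48 41/2; 21 41/2 36]
step 1: x' = [-71055/45742, -46929/22871, -61362/22871], P' = [461518/22871 456515/22871 670560/22871; 456515/22871 474335/22871 663014/22871; 670560/22871 663014/22871 1167513/22871]
step 2: x' = [-655767/30415652, 22657761/15207826, 6807465/30415652], P' = [273952461/15207826 135237119/7603913 395297675/15207826; 135237119/7603913 141090485/7603913 195033272/7603913; 395297675/15207826 195033272/7603913 698750207/15207826]

step 0: x̄ = F·x = [4, -9, 7]
step 0: P̄ = F·P·Fᵀ + Q = [19 7 27; 7 42 3; 27 3 48]
step 0: y = z − H·x̄ = [28]
step 0: S = H·P̄·Hᵀ + R = [192]
step 0: K = P̄·Hᵀ·S⁻¹ = [-1/8; 35/96; -1/4]
step 0: x' = x̄ + K·y = [1/2, 29/24, 0]
step 0: P' = (I − K·H)·P̄ = [16 63/4 21; 63/4 791/48 41/2; 21 41/2 36]
step 1: x̄ = F·x = [-41/24, -3/2, -35/12]
step 1: P̄ = F·P·Fᵀ + Q = [2063/48 -245/4 1529/24; -245/4 310 -187/2; 1529/24 -187/2 1235/12]
step 1: y = z − H·x̄ = [-17/12]
step 1: S = H·P̄·Hᵀ + R = [22871/12]
step 1: K = P̄·Hᵀ·S⁻¹ = [-5003/45742; 8910/22871; -3773/22871]
step 1: x' = x̄ + K·y = [-71055/45742, -46929/22871, -61362/22871]
step 1: P' = (I − K·H)·P̄ = [461518/22871 456515/22871 670560/22871; 456515/22871 474335/22871 663014/22871; 670560/22871 663014/22871 1167513/22871]
step 2: x̄ = F·x = [-80535/45742, 335889/45742, -109401/45742]
step 2: P̄ = F·P·Fᵀ + Q = [1207510/22871 -2270713/22871 1790913/22871; -2270713/22871 9436019/22871 -3440218/22871; 1790913/22871 -3440218/22871 2850233/22871]
step 2: y = z − H·x̄ = [-347811/22871]
step 2: S = H·P̄·Hᵀ + R = [60831304/22871]
step 2: K = P̄·Hᵀ·S⁻¹ = [-3478223/30415652; 2926683/7603913; -5231131/30415652]
step 2: x' = x̄ + K·y = [-655767/30415652, 22657761/15207826, 6807465/30415652]
step 2: P' = (I − K·H)·P̄ = [273952461/15207826 135237119/7603913 395297675/15207826; 135237119/7603913 141090485/7603913 195033272/7603913; 395297675/15207826 195033272/7603913 698750207/15207826]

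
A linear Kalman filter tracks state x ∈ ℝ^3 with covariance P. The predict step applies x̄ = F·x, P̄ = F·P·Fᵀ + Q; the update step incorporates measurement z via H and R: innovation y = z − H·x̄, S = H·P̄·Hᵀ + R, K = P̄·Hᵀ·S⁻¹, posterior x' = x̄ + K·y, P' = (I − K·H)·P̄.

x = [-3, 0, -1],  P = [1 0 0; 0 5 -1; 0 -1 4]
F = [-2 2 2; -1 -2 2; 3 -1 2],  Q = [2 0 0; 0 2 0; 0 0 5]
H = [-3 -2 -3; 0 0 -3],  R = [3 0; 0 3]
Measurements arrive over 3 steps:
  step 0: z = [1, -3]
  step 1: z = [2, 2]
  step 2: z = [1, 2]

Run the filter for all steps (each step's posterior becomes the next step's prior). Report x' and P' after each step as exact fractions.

step 0: x̄ = F·x = [4, 1, -11]
step 0: P̄ = F·P·Fᵀ + Q = [34 -2 -2; -2 47 29; -2 29 39]
step 0: y = z − H·x̄ = [-18, -36]
step 0: S = H·P̄·Hᵀ + R = [1136 507; 507 354]
step 0: K = P̄·Hᵀ·S⁻¹ = [-2374/9673 3564/9673; -5947/48365 -3369/48365; -169/48365 -15743/48365]
step 0: x' = x̄ + K·y = [-46880/9673, 55339/9673, 7555/9673]
step 0: P' = (I − K·H)·P̄ = [89090/9673 -124728/9673 -3564/9673; -124728/9673 939327/48365 3369/48365; -3564/9673 3369/48365 15743/48365]
step 1: x̄ = F·x = [219548/9673, -2864/569, -180869/9673]
step 1: P̄ = F·P·Fᵀ + Q = [10857442/48365 -231988/2845 -9506404/48365; -231988/2845 112484/2845 213646/2845; -9506404/48365 213646/2845 8767698/48365]
step 1: y = z − H·x̄ = [38007/9673, -523261/9673]
step 1: S = H·P̄·Hᵀ + R = [9563227/48365 15143538/48365; 15143538/48365 79054377/48365]
step 1: K = P̄·Hᵀ·S⁻¹ = [-887346230/3629954233 1479500568/3629954233; -436858814/3629954233 -416627118/3629954233; -5047846/3629954233 -1206797002/3629954233]
step 1: x' = x̄ + K·y = [-1131099238/3629954233, 2549965652/3629954233, -2612244349/3629954233]
step 1: P' = (I − K·H)·P̄ = [12826150974/3629954233 -15688956264/3629954233 -1479500568/3629954233; -15688956264/3629954233 23563781940/3629954233 416627118/3629954233; -1479500568/3629954233 416627118/3629954233 1206797002/3629954233]
step 2: x̄ = F·x = [2137641082/3629954233, -9193320764/3629954233, -11167752064/3629954233]
step 2: P̄ = F·P·Fᵀ + Q = [298327499730/3629954233 -86276546924/3629954233 -246894678728/3629954233; -86276546924/3629954233 58997535480/3629954233 83503315306/3629954233; -246894678728/3629954233 83503315306/3629954233 236689322175/3629954233]
step 2: y = z − H·x̄ = [-41847020241/3629954233, -26243347726/3629954233]
step 2: S = H·P̄·Hᵀ + R = [584648405244/3629954233 409171682859/3629954233; 409171682859/3629954233 2141093762274/3629954233]
step 2: K = P̄·Hᵀ·S⁻¹ = [-24241082245052/99575689566525 39079506719782/99575689566525; -4050362897706/33191896522175 -3109441780154/33191896522175; -136390560953/99575689566525 -32997013720427/99575689566525]
step 2: x' = x̄ + K·y = [2222585161178/3983027582661, -595555403630/1327675860887, -2648815425229/3983027582661]
step 2: P' = (I − K·H)·P̄ = [331439919996962/99575689566525 -134059665516064/33191896522175 -39079506719782/99575689566525; -134059665516064/33191896522175 202500879950424/33191896522175 3109441780154/33191896522175; -39079506719782/99575689566525 3109441780154/33191896522175 32997013720427/99575689566525]

step 0: x' = [-46880/9673, 55339/9673, 7555/9673], P' = [89090/9673 -124728/9673 -3564/9673; -124728/9673 939327/48365 3369/48365; -3564/9673 3369/48365 15743/48365]
step 1: x' = [-1131099238/3629954233, 2549965652/3629954233, -2612244349/3629954233], P' = [12826150974/3629954233 -15688956264/3629954233 -1479500568/3629954233; -15688956264/3629954233 23563781940/3629954233 416627118/3629954233; -1479500568/3629954233 416627118/3629954233 1206797002/3629954233]
step 2: x' = [2222585161178/3983027582661, -595555403630/1327675860887, -2648815425229/3983027582661], P' = [331439919996962/99575689566525 -134059665516064/33191896522175 -39079506719782/99575689566525; -134059665516064/33191896522175 202500879950424/33191896522175 3109441780154/33191896522175; -39079506719782/99575689566525 3109441780154/33191896522175 32997013720427/99575689566525]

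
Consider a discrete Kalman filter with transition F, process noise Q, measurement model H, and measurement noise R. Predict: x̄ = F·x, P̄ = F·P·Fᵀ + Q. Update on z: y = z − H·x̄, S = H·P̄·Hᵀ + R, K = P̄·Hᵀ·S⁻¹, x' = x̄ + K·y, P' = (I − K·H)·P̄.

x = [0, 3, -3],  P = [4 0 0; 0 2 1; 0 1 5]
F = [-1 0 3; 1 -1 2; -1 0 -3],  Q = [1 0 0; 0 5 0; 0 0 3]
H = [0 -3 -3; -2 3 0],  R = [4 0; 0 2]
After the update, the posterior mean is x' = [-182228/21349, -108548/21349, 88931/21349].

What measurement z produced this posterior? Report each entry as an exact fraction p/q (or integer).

z = [3, 2]

x̄ = F·x = [-9, -9, 9]
P̄ = F·P·Fᵀ + Q = [50 23 -41; 23 27 -31; -41 -31 52]
S = H·P̄·Hᵀ + R = [157 -72; -72 169]
K = P̄·Hᵀ·S⁻¹ = [6894/21349 -979/21349; 4548/21349 6359/21349; -11439/21349 -6263/21349]
x' − x̄ = [9913/21349, 83593/21349, -103210/21349] = K·y
y = (KᵀK)⁻¹·Kᵀ·(x' − x̄) = [3, 11]
z = y + H·x̄ = [3, 11] + [0, -9] = [3, 2]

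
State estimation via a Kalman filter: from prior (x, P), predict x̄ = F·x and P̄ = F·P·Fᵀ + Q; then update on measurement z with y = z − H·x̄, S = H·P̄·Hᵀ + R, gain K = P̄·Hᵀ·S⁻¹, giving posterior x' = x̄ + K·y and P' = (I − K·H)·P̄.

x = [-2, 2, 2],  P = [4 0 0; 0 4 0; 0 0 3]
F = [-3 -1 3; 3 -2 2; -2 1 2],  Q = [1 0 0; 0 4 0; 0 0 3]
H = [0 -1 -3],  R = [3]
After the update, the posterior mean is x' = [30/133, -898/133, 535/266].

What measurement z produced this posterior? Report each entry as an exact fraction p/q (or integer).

x̄ = F·x = [10, -6, 10]
P̄ = F·P·Fᵀ + Q = [68 -10 38; -10 68 -20; 38 -20 35]
S = H·P̄·Hᵀ + R = [266]
K = P̄·Hᵀ·S⁻¹ = [-52/133; -4/133; -85/266]
x' − x̄ = [-1300/133, -100/133, -2125/266] = K·y
y = (KᵀK)⁻¹·Kᵀ·(x' − x̄) = [25]
z = y + H·x̄ = [25] + [-24] = [1]

z = [1]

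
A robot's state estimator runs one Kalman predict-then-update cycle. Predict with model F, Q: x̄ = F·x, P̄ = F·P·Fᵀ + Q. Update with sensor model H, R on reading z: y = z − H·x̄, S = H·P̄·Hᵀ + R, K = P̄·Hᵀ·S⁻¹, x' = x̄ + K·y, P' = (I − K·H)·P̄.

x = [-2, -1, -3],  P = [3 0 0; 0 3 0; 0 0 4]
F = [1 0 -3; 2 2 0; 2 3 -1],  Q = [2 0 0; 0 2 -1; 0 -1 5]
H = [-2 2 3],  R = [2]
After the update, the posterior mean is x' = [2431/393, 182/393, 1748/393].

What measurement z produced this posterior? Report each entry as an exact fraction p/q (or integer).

z = [2]

x̄ = F·x = [7, -6, -4]
P̄ = F·P·Fᵀ + Q = [41 6 18; 6 26 29; 18 29 48]
S = H·P̄·Hᵀ + R = [786]
K = P̄·Hᵀ·S⁻¹ = [-8/393; 127/786; 83/393]
x' − x̄ = [-320/393, 2540/393, 3320/393] = K·y
y = (KᵀK)⁻¹·Kᵀ·(x' − x̄) = [40]
z = y + H·x̄ = [40] + [-38] = [2]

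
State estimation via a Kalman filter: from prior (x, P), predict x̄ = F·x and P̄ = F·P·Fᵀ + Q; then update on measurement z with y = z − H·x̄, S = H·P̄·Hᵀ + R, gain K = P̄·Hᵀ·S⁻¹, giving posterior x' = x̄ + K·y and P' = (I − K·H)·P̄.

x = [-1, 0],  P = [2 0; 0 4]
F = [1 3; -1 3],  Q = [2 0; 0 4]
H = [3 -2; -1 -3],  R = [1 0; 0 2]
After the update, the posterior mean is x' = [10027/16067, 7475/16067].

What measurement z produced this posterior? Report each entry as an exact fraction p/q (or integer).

z = [1, -2]

x̄ = F·x = [-1, 1]
P̄ = F·P·Fᵀ + Q = [40 34; 34 42]
S = H·P̄·Hᵀ + R = [121 -106; -106 624]
K = P̄·Hᵀ·S⁻¹ = [4349/16067 -5835/32134; -1432/16067 -4363/16067]
x' − x̄ = [26094/16067, -8592/16067] = K·y
y = (KᵀK)⁻¹·Kᵀ·(x' − x̄) = [6, 0]
z = y + H·x̄ = [6, 0] + [-5, -2] = [1, -2]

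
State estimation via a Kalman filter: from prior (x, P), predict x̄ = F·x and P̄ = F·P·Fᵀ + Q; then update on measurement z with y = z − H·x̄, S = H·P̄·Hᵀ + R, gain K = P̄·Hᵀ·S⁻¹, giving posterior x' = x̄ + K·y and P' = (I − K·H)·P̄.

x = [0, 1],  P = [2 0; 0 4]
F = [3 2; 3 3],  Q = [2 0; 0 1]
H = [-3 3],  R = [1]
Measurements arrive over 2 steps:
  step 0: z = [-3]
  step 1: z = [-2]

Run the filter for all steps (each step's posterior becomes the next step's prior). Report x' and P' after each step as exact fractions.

step 0: x' = [5/16, -21/32], P' = [495/16 993/32; 993/32 1999/64]
step 1: x' = [-8340/19783, -21528/19783], P' = [1803318/19783 1813146/19783; 1813146/19783 1825165/19783]

step 0: x̄ = F·x = [2, 3]
step 0: P̄ = F·P·Fᵀ + Q = [36 42; 42 55]
step 0: y = z − H·x̄ = [-6]
step 0: S = H·P̄·Hᵀ + R = [64]
step 0: K = P̄·Hᵀ·S⁻¹ = [9/32; 39/64]
step 0: x' = x̄ + K·y = [5/16, -21/32]
step 0: P' = (I − K·H)·P̄ = [495/16 993/32; 993/32 1999/64]
step 1: x̄ = F·x = [-3/8, -33/32]
step 1: P̄ = F·P·Fᵀ + Q = [3111/4 14901/16; 14901/16 71623/64]
step 1: y = z − H·x̄ = [-1/32]
step 1: S = H·P̄·Hᵀ + R = [19783/64]
step 1: K = P̄·Hᵀ·S⁻¹ = [29484/19783; 36057/19783]
step 1: x' = x̄ + K·y = [-8340/19783, -21528/19783]
step 1: P' = (I − K·H)·P̄ = [1803318/19783 1813146/19783; 1813146/19783 1825165/19783]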